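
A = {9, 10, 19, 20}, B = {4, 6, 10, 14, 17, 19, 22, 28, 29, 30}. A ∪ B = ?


A ∪ B = all elements in A or B (or both)
A = {9, 10, 19, 20}
B = {4, 6, 10, 14, 17, 19, 22, 28, 29, 30}
A ∪ B = {4, 6, 9, 10, 14, 17, 19, 20, 22, 28, 29, 30}

A ∪ B = {4, 6, 9, 10, 14, 17, 19, 20, 22, 28, 29, 30}


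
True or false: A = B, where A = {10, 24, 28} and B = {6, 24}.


Two sets are equal iff they have exactly the same elements.
A = {10, 24, 28}
B = {6, 24}
Differences: {6, 10, 28}
A ≠ B

No, A ≠ B


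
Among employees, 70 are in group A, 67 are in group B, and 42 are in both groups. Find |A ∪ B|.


|A ∪ B| = |A| + |B| - |A ∩ B|
= 70 + 67 - 42
= 95

|A ∪ B| = 95


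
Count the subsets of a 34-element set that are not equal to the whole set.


Total subsets = 2^n = 2^34 = 17179869184
Proper subsets exclude the set itself: 2^n - 1
= 17179869184 - 1
= 17179869183

Number of proper subsets = 17179869183


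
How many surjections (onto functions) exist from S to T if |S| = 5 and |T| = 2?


n = |S| = 5, k = |T| = 2. Surjections via inclusion-exclusion:
S(n,k) = Σ(-1)^i × C(k,i) × (k-i)^n, i=0 to k
i=0: (-1)^0×C(2,0)×2^5 = 32
i=1: (-1)^1×C(2,1)×1^5 = -2
i=2: (-1)^2×C(2,2)×0^5 = 0
Total = 30

Number of surjections = 30


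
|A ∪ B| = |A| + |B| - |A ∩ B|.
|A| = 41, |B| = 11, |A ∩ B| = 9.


|A ∪ B| = |A| + |B| - |A ∩ B|
= 41 + 11 - 9
= 43

|A ∪ B| = 43


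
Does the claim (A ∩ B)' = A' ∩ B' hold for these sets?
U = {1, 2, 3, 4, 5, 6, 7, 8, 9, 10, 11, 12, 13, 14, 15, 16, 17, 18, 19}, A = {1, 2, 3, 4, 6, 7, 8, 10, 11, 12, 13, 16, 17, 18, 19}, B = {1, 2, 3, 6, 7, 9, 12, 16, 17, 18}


LHS: A ∩ B = {1, 2, 3, 6, 7, 12, 16, 17, 18}
(A ∩ B)' = U \ (A ∩ B) = {4, 5, 8, 9, 10, 11, 13, 14, 15, 19}
A' = {5, 9, 14, 15}, B' = {4, 5, 8, 10, 11, 13, 14, 15, 19}
Claimed RHS: A' ∩ B' = {5, 14, 15}
Identity is INVALID: LHS = {4, 5, 8, 9, 10, 11, 13, 14, 15, 19} but the RHS claimed here equals {5, 14, 15}. The correct form is (A ∩ B)' = A' ∪ B'.

Identity is invalid: (A ∩ B)' = {4, 5, 8, 9, 10, 11, 13, 14, 15, 19} but A' ∩ B' = {5, 14, 15}. The correct De Morgan law is (A ∩ B)' = A' ∪ B'.


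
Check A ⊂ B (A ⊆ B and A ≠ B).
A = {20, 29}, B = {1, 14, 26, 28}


A ⊂ B requires: A ⊆ B AND A ≠ B.
A ⊆ B? No
A ⊄ B, so A is not a proper subset.

No, A is not a proper subset of B


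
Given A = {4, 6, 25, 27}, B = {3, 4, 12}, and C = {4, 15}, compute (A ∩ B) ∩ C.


A ∩ B = {4}
(A ∩ B) ∩ C = {4}

A ∩ B ∩ C = {4}


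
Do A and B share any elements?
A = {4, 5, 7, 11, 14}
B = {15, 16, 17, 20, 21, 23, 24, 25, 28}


Disjoint means A ∩ B = ∅.
A ∩ B = ∅
A ∩ B = ∅, so A and B are disjoint.

No — A and B share no elements (A ∩ B = ∅), so they are disjoint


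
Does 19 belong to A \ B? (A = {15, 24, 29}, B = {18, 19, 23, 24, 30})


A = {15, 24, 29}, B = {18, 19, 23, 24, 30}
A \ B = elements in A but not in B
A \ B = {15, 29}
Checking if 19 ∈ A \ B
19 is not in A \ B → False

19 ∉ A \ B


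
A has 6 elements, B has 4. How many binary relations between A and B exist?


A relation from A to B is any subset of A × B.
|A × B| = 6 × 4 = 24
# relations = 2^|A × B| = 2^24 = 16777216

Number of relations = 16777216


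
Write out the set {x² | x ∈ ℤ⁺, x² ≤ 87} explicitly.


Checking each candidate:
Condition: positive perfect squares ≤ 87
Result = {1, 4, 9, 16, 25, 36, 49, 64, 81}

{1, 4, 9, 16, 25, 36, 49, 64, 81}


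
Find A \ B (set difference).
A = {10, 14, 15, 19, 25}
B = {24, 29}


A \ B = elements in A but not in B
A = {10, 14, 15, 19, 25}
B = {24, 29}
Remove from A any elements in B
A \ B = {10, 14, 15, 19, 25}

A \ B = {10, 14, 15, 19, 25}


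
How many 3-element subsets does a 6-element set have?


C(n,k) = n! / (k!(n-k)!)
C(6,3) = 6! / (3!3!)
= 20

C(6,3) = 20


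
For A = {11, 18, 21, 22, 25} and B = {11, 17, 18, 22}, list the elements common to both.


A ∩ B = elements in both A and B
A = {11, 18, 21, 22, 25}
B = {11, 17, 18, 22}
A ∩ B = {11, 18, 22}

A ∩ B = {11, 18, 22}


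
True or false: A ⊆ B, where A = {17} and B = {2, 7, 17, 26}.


A ⊆ B means every element of A is in B.
All elements of A are in B.
So A ⊆ B.

Yes, A ⊆ B


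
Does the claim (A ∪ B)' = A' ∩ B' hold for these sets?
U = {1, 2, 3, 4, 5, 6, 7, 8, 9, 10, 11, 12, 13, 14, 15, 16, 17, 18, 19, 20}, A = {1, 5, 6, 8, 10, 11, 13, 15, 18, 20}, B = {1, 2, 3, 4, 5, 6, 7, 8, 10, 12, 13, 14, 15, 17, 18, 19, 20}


LHS: A ∪ B = {1, 2, 3, 4, 5, 6, 7, 8, 10, 11, 12, 13, 14, 15, 17, 18, 19, 20}
(A ∪ B)' = U \ (A ∪ B) = {9, 16}
A' = {2, 3, 4, 7, 9, 12, 14, 16, 17, 19}, B' = {9, 11, 16}
Claimed RHS: A' ∩ B' = {9, 16}
Identity is VALID: LHS = RHS = {9, 16} ✓

Identity is valid. (A ∪ B)' = A' ∩ B' = {9, 16}


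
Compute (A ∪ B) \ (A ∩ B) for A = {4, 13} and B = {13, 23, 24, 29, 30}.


A △ B = (A \ B) ∪ (B \ A) = elements in exactly one of A or B
A \ B = {4}
B \ A = {23, 24, 29, 30}
A △ B = {4, 23, 24, 29, 30}

A △ B = {4, 23, 24, 29, 30}


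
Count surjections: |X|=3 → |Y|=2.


n = |X| = 3, k = |Y| = 2. Surjections via inclusion-exclusion:
S(n,k) = Σ(-1)^i × C(k,i) × (k-i)^n, i=0 to k
i=0: (-1)^0×C(2,0)×2^3 = 8
i=1: (-1)^1×C(2,1)×1^3 = -2
i=2: (-1)^2×C(2,2)×0^3 = 0
Total = 6

Number of surjections = 6


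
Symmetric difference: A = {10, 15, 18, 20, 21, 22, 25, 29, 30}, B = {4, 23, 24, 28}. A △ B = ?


A △ B = (A \ B) ∪ (B \ A) = elements in exactly one of A or B
A \ B = {10, 15, 18, 20, 21, 22, 25, 29, 30}
B \ A = {4, 23, 24, 28}
A △ B = {4, 10, 15, 18, 20, 21, 22, 23, 24, 25, 28, 29, 30}

A △ B = {4, 10, 15, 18, 20, 21, 22, 23, 24, 25, 28, 29, 30}


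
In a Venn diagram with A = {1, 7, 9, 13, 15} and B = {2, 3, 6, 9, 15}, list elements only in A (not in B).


A = {1, 7, 9, 13, 15}
B = {2, 3, 6, 9, 15}
Region: only in A (not in B)
Elements: {1, 7, 13}

Elements only in A (not in B): {1, 7, 13}


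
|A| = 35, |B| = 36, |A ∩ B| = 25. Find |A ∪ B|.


|A ∪ B| = |A| + |B| - |A ∩ B|
= 35 + 36 - 25
= 46

|A ∪ B| = 46


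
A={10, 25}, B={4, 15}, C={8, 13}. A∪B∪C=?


A ∪ B = {4, 10, 15, 25}
(A ∪ B) ∪ C = {4, 8, 10, 13, 15, 25}

A ∪ B ∪ C = {4, 8, 10, 13, 15, 25}


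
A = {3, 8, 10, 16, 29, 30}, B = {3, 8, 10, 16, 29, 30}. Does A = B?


Two sets are equal iff they have exactly the same elements.
A = {3, 8, 10, 16, 29, 30}
B = {3, 8, 10, 16, 29, 30}
Same elements → A = B

Yes, A = B


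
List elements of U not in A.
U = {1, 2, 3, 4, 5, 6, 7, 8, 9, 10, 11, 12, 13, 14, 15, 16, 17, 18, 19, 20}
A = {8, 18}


Aᶜ = U \ A = elements in U but not in A
U = {1, 2, 3, 4, 5, 6, 7, 8, 9, 10, 11, 12, 13, 14, 15, 16, 17, 18, 19, 20}
A = {8, 18}
Aᶜ = {1, 2, 3, 4, 5, 6, 7, 9, 10, 11, 12, 13, 14, 15, 16, 17, 19, 20}

Aᶜ = {1, 2, 3, 4, 5, 6, 7, 9, 10, 11, 12, 13, 14, 15, 16, 17, 19, 20}


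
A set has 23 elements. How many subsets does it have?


Number of subsets = 2^n
= 2^23
= 8388608

|P(A)| = 8388608


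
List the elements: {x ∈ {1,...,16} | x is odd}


Checking each candidate:
Condition: odd numbers in {1,...,16}
Result = {1, 3, 5, 7, 9, 11, 13, 15}

{1, 3, 5, 7, 9, 11, 13, 15}


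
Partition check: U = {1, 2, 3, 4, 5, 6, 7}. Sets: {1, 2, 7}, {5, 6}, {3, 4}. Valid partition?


A partition requires: (1) non-empty parts, (2) pairwise disjoint, (3) union = U
Parts: {1, 2, 7}, {5, 6}, {3, 4}
Union of parts: {1, 2, 3, 4, 5, 6, 7}
U = {1, 2, 3, 4, 5, 6, 7}
All non-empty? True
Pairwise disjoint? True
Covers U? True

Yes, valid partition


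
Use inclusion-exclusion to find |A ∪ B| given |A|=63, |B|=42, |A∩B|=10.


|A ∪ B| = |A| + |B| - |A ∩ B|
= 63 + 42 - 10
= 95

|A ∪ B| = 95


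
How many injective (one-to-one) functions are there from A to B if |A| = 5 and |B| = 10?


An injection sends each of |A| = 5 inputs to a distinct output in B.
# injections = |B|·(|B|-1)·…·(|B|-|A|+1) = 10! / (10 - 5)!
= 10 × 9 × 8 × 7 × 6
= 30240

Number of injections = 30240


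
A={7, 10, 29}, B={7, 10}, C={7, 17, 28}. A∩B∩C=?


A ∩ B = {7, 10}
(A ∩ B) ∩ C = {7}

A ∩ B ∩ C = {7}


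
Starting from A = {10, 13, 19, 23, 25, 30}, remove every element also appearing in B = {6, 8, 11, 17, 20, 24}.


A \ B = elements in A but not in B
A = {10, 13, 19, 23, 25, 30}
B = {6, 8, 11, 17, 20, 24}
Remove from A any elements in B
A \ B = {10, 13, 19, 23, 25, 30}

A \ B = {10, 13, 19, 23, 25, 30}


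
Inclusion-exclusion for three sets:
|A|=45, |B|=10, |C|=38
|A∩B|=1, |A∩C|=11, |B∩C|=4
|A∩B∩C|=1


|A∪B∪C| = |A|+|B|+|C| - |A∩B|-|A∩C|-|B∩C| + |A∩B∩C|
= 45+10+38 - 1-11-4 + 1
= 93 - 16 + 1
= 78

|A ∪ B ∪ C| = 78


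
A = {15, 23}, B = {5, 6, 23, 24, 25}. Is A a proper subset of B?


A ⊂ B requires: A ⊆ B AND A ≠ B.
A ⊆ B? No
A ⊄ B, so A is not a proper subset.

No, A is not a proper subset of B


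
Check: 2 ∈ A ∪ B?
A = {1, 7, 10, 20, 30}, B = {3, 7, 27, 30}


A = {1, 7, 10, 20, 30}, B = {3, 7, 27, 30}
A ∪ B = all elements in A or B
A ∪ B = {1, 3, 7, 10, 20, 27, 30}
Checking if 2 ∈ A ∪ B
2 is not in A ∪ B → False

2 ∉ A ∪ B


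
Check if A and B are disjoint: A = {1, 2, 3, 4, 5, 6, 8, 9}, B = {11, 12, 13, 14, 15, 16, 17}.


Disjoint means A ∩ B = ∅.
A ∩ B = ∅
A ∩ B = ∅, so A and B are disjoint.

Yes, A and B are disjoint


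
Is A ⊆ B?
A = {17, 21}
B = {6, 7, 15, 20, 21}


A ⊆ B means every element of A is in B.
Elements in A not in B: {17}
So A ⊄ B.

No, A ⊄ B


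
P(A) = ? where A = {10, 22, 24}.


|A| = 3, so |P(A)| = 2^3 = 8
Enumerate subsets by cardinality (0 to 3):
∅, {10}, {22}, {24}, {10, 22}, {10, 24}, {22, 24}, {10, 22, 24}

P(A) has 8 subsets: ∅, {10}, {22}, {24}, {10, 22}, {10, 24}, {22, 24}, {10, 22, 24}


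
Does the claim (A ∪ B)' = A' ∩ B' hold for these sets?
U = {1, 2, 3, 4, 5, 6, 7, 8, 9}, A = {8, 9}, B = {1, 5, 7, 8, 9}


LHS: A ∪ B = {1, 5, 7, 8, 9}
(A ∪ B)' = U \ (A ∪ B) = {2, 3, 4, 6}
A' = {1, 2, 3, 4, 5, 6, 7}, B' = {2, 3, 4, 6}
Claimed RHS: A' ∩ B' = {2, 3, 4, 6}
Identity is VALID: LHS = RHS = {2, 3, 4, 6} ✓

Identity is valid. (A ∪ B)' = A' ∩ B' = {2, 3, 4, 6}


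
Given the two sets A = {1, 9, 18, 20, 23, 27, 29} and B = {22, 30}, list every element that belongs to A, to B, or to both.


A ∪ B = all elements in A or B (or both)
A = {1, 9, 18, 20, 23, 27, 29}
B = {22, 30}
A ∪ B = {1, 9, 18, 20, 22, 23, 27, 29, 30}

A ∪ B = {1, 9, 18, 20, 22, 23, 27, 29, 30}


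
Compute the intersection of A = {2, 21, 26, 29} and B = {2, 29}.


A ∩ B = elements in both A and B
A = {2, 21, 26, 29}
B = {2, 29}
A ∩ B = {2, 29}

A ∩ B = {2, 29}


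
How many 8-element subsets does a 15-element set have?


C(n,k) = n! / (k!(n-k)!)
C(15,8) = 15! / (8!7!)
= 6435

C(15,8) = 6435


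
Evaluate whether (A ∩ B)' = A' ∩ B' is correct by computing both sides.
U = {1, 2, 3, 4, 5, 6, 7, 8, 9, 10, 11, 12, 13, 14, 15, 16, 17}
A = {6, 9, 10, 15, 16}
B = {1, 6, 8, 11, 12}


LHS: A ∩ B = {6}
(A ∩ B)' = U \ (A ∩ B) = {1, 2, 3, 4, 5, 7, 8, 9, 10, 11, 12, 13, 14, 15, 16, 17}
A' = {1, 2, 3, 4, 5, 7, 8, 11, 12, 13, 14, 17}, B' = {2, 3, 4, 5, 7, 9, 10, 13, 14, 15, 16, 17}
Claimed RHS: A' ∩ B' = {2, 3, 4, 5, 7, 13, 14, 17}
Identity is INVALID: LHS = {1, 2, 3, 4, 5, 7, 8, 9, 10, 11, 12, 13, 14, 15, 16, 17} but the RHS claimed here equals {2, 3, 4, 5, 7, 13, 14, 17}. The correct form is (A ∩ B)' = A' ∪ B'.

Identity is invalid: (A ∩ B)' = {1, 2, 3, 4, 5, 7, 8, 9, 10, 11, 12, 13, 14, 15, 16, 17} but A' ∩ B' = {2, 3, 4, 5, 7, 13, 14, 17}. The correct De Morgan law is (A ∩ B)' = A' ∪ B'.


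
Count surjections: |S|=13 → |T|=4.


n = |S| = 13, k = |T| = 4. Surjections via inclusion-exclusion:
S(n,k) = Σ(-1)^i × C(k,i) × (k-i)^n, i=0 to k
i=0: (-1)^0×C(4,0)×4^13 = 67108864
i=1: (-1)^1×C(4,1)×3^13 = -6377292
i=2: (-1)^2×C(4,2)×2^13 = 49152
i=3: (-1)^3×C(4,3)×1^13 = -4
i=4: (-1)^4×C(4,4)×0^13 = 0
Total = 60780720

Number of surjections = 60780720


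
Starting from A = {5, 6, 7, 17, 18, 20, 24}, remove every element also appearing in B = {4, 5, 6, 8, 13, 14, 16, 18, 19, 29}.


A \ B = elements in A but not in B
A = {5, 6, 7, 17, 18, 20, 24}
B = {4, 5, 6, 8, 13, 14, 16, 18, 19, 29}
Remove from A any elements in B
A \ B = {7, 17, 20, 24}

A \ B = {7, 17, 20, 24}


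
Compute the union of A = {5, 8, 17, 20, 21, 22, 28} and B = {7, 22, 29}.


A ∪ B = all elements in A or B (or both)
A = {5, 8, 17, 20, 21, 22, 28}
B = {7, 22, 29}
A ∪ B = {5, 7, 8, 17, 20, 21, 22, 28, 29}

A ∪ B = {5, 7, 8, 17, 20, 21, 22, 28, 29}


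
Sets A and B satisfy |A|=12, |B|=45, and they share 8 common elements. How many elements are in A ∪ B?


|A ∪ B| = |A| + |B| - |A ∩ B|
= 12 + 45 - 8
= 49

|A ∪ B| = 49


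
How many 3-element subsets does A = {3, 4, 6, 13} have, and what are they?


|A| = 4, so A has C(4,3) = 4 subsets of size 3.
Enumerate by choosing 3 elements from A at a time:
{3, 4, 6}, {3, 4, 13}, {3, 6, 13}, {4, 6, 13}

3-element subsets (4 total): {3, 4, 6}, {3, 4, 13}, {3, 6, 13}, {4, 6, 13}


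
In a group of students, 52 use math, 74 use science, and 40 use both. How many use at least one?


|A ∪ B| = |A| + |B| - |A ∩ B|
= 52 + 74 - 40
= 86

|A ∪ B| = 86


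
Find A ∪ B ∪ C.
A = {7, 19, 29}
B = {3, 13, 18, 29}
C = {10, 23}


A ∪ B = {3, 7, 13, 18, 19, 29}
(A ∪ B) ∪ C = {3, 7, 10, 13, 18, 19, 23, 29}

A ∪ B ∪ C = {3, 7, 10, 13, 18, 19, 23, 29}


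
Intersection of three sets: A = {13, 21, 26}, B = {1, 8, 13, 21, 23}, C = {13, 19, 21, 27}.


A ∩ B = {13, 21}
(A ∩ B) ∩ C = {13, 21}

A ∩ B ∩ C = {13, 21}


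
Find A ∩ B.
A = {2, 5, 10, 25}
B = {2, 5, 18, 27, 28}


A ∩ B = elements in both A and B
A = {2, 5, 10, 25}
B = {2, 5, 18, 27, 28}
A ∩ B = {2, 5}

A ∩ B = {2, 5}


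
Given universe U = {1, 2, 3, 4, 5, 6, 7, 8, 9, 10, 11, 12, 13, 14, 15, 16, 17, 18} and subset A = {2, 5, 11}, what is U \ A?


Aᶜ = U \ A = elements in U but not in A
U = {1, 2, 3, 4, 5, 6, 7, 8, 9, 10, 11, 12, 13, 14, 15, 16, 17, 18}
A = {2, 5, 11}
Aᶜ = {1, 3, 4, 6, 7, 8, 9, 10, 12, 13, 14, 15, 16, 17, 18}

Aᶜ = {1, 3, 4, 6, 7, 8, 9, 10, 12, 13, 14, 15, 16, 17, 18}


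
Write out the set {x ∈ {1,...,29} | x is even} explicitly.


Checking each candidate:
Condition: even numbers in {1,...,29}
Result = {2, 4, 6, 8, 10, 12, 14, 16, 18, 20, 22, 24, 26, 28}

{2, 4, 6, 8, 10, 12, 14, 16, 18, 20, 22, 24, 26, 28}


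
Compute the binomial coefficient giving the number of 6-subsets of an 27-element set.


C(n,k) = n! / (k!(n-k)!)
C(27,6) = 27! / (6!21!)
= 296010

C(27,6) = 296010


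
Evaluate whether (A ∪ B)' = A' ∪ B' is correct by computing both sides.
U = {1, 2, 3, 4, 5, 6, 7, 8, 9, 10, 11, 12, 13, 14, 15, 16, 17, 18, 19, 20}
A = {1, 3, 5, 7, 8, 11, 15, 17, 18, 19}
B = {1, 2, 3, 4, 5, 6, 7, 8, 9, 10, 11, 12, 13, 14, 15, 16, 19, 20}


LHS: A ∪ B = {1, 2, 3, 4, 5, 6, 7, 8, 9, 10, 11, 12, 13, 14, 15, 16, 17, 18, 19, 20}
(A ∪ B)' = U \ (A ∪ B) = ∅
A' = {2, 4, 6, 9, 10, 12, 13, 14, 16, 20}, B' = {17, 18}
Claimed RHS: A' ∪ B' = {2, 4, 6, 9, 10, 12, 13, 14, 16, 17, 18, 20}
Identity is INVALID: LHS = ∅ but the RHS claimed here equals {2, 4, 6, 9, 10, 12, 13, 14, 16, 17, 18, 20}. The correct form is (A ∪ B)' = A' ∩ B'.

Identity is invalid: (A ∪ B)' = ∅ but A' ∪ B' = {2, 4, 6, 9, 10, 12, 13, 14, 16, 17, 18, 20}. The correct De Morgan law is (A ∪ B)' = A' ∩ B'.


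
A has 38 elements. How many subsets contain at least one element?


Total subsets = 2^n = 2^38 = 274877906944
Non-empty subsets exclude the empty set: 2^n - 1
= 274877906944 - 1
= 274877906943

Number of non-empty subsets = 274877906943


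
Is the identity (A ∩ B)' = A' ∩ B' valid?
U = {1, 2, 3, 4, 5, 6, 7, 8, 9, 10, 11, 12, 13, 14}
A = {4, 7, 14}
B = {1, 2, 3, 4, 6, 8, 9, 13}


LHS: A ∩ B = {4}
(A ∩ B)' = U \ (A ∩ B) = {1, 2, 3, 5, 6, 7, 8, 9, 10, 11, 12, 13, 14}
A' = {1, 2, 3, 5, 6, 8, 9, 10, 11, 12, 13}, B' = {5, 7, 10, 11, 12, 14}
Claimed RHS: A' ∩ B' = {5, 10, 11, 12}
Identity is INVALID: LHS = {1, 2, 3, 5, 6, 7, 8, 9, 10, 11, 12, 13, 14} but the RHS claimed here equals {5, 10, 11, 12}. The correct form is (A ∩ B)' = A' ∪ B'.

Identity is invalid: (A ∩ B)' = {1, 2, 3, 5, 6, 7, 8, 9, 10, 11, 12, 13, 14} but A' ∩ B' = {5, 10, 11, 12}. The correct De Morgan law is (A ∩ B)' = A' ∪ B'.


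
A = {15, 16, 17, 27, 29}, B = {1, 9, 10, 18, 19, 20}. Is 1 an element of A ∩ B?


A = {15, 16, 17, 27, 29}, B = {1, 9, 10, 18, 19, 20}
A ∩ B = elements in both A and B
A ∩ B = ∅
Checking if 1 ∈ A ∩ B
1 is not in A ∩ B → False

1 ∉ A ∩ B


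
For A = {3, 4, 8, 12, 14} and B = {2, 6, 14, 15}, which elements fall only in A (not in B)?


A = {3, 4, 8, 12, 14}
B = {2, 6, 14, 15}
Region: only in A (not in B)
Elements: {3, 4, 8, 12}

Elements only in A (not in B): {3, 4, 8, 12}


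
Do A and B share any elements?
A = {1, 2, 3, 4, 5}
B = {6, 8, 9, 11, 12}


Disjoint means A ∩ B = ∅.
A ∩ B = ∅
A ∩ B = ∅, so A and B are disjoint.

No — A and B share no elements (A ∩ B = ∅), so they are disjoint


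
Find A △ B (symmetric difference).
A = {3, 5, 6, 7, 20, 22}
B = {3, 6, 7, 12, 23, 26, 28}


A △ B = (A \ B) ∪ (B \ A) = elements in exactly one of A or B
A \ B = {5, 20, 22}
B \ A = {12, 23, 26, 28}
A △ B = {5, 12, 20, 22, 23, 26, 28}

A △ B = {5, 12, 20, 22, 23, 26, 28}


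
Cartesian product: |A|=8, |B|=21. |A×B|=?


|A × B| = |A| × |B|
= 8 × 21
= 168

|A × B| = 168


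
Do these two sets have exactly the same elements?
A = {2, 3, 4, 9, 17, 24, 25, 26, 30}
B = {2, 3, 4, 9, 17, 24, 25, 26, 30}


Two sets are equal iff they have exactly the same elements.
A = {2, 3, 4, 9, 17, 24, 25, 26, 30}
B = {2, 3, 4, 9, 17, 24, 25, 26, 30}
Same elements → A = B

Yes, A = B


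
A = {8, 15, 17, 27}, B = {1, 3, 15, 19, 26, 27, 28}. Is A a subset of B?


A ⊆ B means every element of A is in B.
Elements in A not in B: {8, 17}
So A ⊄ B.

No, A ⊄ B


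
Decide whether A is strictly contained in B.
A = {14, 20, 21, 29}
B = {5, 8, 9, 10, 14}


A ⊂ B requires: A ⊆ B AND A ≠ B.
A ⊆ B? No
A ⊄ B, so A is not a proper subset.

No, A is not a proper subset of B


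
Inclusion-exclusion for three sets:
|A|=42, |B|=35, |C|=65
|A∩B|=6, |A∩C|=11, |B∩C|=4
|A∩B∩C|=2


|A∪B∪C| = |A|+|B|+|C| - |A∩B|-|A∩C|-|B∩C| + |A∩B∩C|
= 42+35+65 - 6-11-4 + 2
= 142 - 21 + 2
= 123

|A ∪ B ∪ C| = 123


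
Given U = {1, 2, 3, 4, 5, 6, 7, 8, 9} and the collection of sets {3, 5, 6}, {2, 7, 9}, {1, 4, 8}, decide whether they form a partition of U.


A partition requires: (1) non-empty parts, (2) pairwise disjoint, (3) union = U
Parts: {3, 5, 6}, {2, 7, 9}, {1, 4, 8}
Union of parts: {1, 2, 3, 4, 5, 6, 7, 8, 9}
U = {1, 2, 3, 4, 5, 6, 7, 8, 9}
All non-empty? True
Pairwise disjoint? True
Covers U? True

Yes, valid partition


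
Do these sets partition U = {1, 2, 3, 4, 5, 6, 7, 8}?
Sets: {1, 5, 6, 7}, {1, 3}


A partition requires: (1) non-empty parts, (2) pairwise disjoint, (3) union = U
Parts: {1, 5, 6, 7}, {1, 3}
Union of parts: {1, 3, 5, 6, 7}
U = {1, 2, 3, 4, 5, 6, 7, 8}
All non-empty? True
Pairwise disjoint? False
Covers U? False

No, not a valid partition


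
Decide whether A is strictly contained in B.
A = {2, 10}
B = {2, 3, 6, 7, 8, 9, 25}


A ⊂ B requires: A ⊆ B AND A ≠ B.
A ⊆ B? No
A ⊄ B, so A is not a proper subset.

No, A is not a proper subset of B


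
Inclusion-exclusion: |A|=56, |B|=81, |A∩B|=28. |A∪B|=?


|A ∪ B| = |A| + |B| - |A ∩ B|
= 56 + 81 - 28
= 109

|A ∪ B| = 109


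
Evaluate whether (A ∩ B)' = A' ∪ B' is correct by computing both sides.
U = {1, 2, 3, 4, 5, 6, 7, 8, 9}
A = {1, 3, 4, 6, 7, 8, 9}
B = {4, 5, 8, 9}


LHS: A ∩ B = {4, 8, 9}
(A ∩ B)' = U \ (A ∩ B) = {1, 2, 3, 5, 6, 7}
A' = {2, 5}, B' = {1, 2, 3, 6, 7}
Claimed RHS: A' ∪ B' = {1, 2, 3, 5, 6, 7}
Identity is VALID: LHS = RHS = {1, 2, 3, 5, 6, 7} ✓

Identity is valid. (A ∩ B)' = A' ∪ B' = {1, 2, 3, 5, 6, 7}


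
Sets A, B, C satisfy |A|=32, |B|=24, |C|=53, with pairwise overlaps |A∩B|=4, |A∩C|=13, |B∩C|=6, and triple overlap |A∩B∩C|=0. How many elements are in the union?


|A∪B∪C| = |A|+|B|+|C| - |A∩B|-|A∩C|-|B∩C| + |A∩B∩C|
= 32+24+53 - 4-13-6 + 0
= 109 - 23 + 0
= 86

|A ∪ B ∪ C| = 86


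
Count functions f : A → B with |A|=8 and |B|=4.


Each of |A| = 8 inputs maps to any of |B| = 4 outputs.
# functions = |B|^|A| = 4^8
= 65536

Number of functions = 65536


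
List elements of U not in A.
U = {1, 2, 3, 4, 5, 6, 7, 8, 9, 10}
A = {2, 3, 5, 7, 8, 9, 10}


Aᶜ = U \ A = elements in U but not in A
U = {1, 2, 3, 4, 5, 6, 7, 8, 9, 10}
A = {2, 3, 5, 7, 8, 9, 10}
Aᶜ = {1, 4, 6}

Aᶜ = {1, 4, 6}


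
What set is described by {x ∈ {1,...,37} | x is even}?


Checking each candidate:
Condition: even numbers in {1,...,37}
Result = {2, 4, 6, 8, 10, 12, 14, 16, 18, 20, 22, 24, 26, 28, 30, 32, 34, 36}

{2, 4, 6, 8, 10, 12, 14, 16, 18, 20, 22, 24, 26, 28, 30, 32, 34, 36}


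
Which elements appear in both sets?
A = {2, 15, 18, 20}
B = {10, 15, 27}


A ∩ B = elements in both A and B
A = {2, 15, 18, 20}
B = {10, 15, 27}
A ∩ B = {15}

A ∩ B = {15}


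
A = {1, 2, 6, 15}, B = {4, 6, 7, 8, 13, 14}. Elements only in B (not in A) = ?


A = {1, 2, 6, 15}
B = {4, 6, 7, 8, 13, 14}
Region: only in B (not in A)
Elements: {4, 7, 8, 13, 14}

Elements only in B (not in A): {4, 7, 8, 13, 14}


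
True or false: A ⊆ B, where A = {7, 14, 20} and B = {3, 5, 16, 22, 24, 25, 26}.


A ⊆ B means every element of A is in B.
Elements in A not in B: {7, 14, 20}
So A ⊄ B.

No, A ⊄ B


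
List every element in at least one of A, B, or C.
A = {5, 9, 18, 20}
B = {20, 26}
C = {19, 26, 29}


A ∪ B = {5, 9, 18, 20, 26}
(A ∪ B) ∪ C = {5, 9, 18, 19, 20, 26, 29}

A ∪ B ∪ C = {5, 9, 18, 19, 20, 26, 29}


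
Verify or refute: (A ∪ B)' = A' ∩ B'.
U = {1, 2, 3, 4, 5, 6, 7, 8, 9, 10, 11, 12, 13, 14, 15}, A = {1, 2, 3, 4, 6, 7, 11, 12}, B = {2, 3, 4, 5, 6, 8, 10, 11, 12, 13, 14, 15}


LHS: A ∪ B = {1, 2, 3, 4, 5, 6, 7, 8, 10, 11, 12, 13, 14, 15}
(A ∪ B)' = U \ (A ∪ B) = {9}
A' = {5, 8, 9, 10, 13, 14, 15}, B' = {1, 7, 9}
Claimed RHS: A' ∩ B' = {9}
Identity is VALID: LHS = RHS = {9} ✓

Identity is valid. (A ∪ B)' = A' ∩ B' = {9}


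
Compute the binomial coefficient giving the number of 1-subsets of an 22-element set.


C(n,k) = n! / (k!(n-k)!)
C(22,1) = 22! / (1!21!)
= 22

C(22,1) = 22


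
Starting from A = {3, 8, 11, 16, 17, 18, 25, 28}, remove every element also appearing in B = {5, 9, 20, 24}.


A \ B = elements in A but not in B
A = {3, 8, 11, 16, 17, 18, 25, 28}
B = {5, 9, 20, 24}
Remove from A any elements in B
A \ B = {3, 8, 11, 16, 17, 18, 25, 28}

A \ B = {3, 8, 11, 16, 17, 18, 25, 28}


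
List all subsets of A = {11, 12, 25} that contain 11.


A subset of A contains 11 iff the remaining 2 elements form any subset of A \ {11}.
Count: 2^(n-1) = 2^2 = 4
Subsets containing 11: {11}, {11, 12}, {11, 25}, {11, 12, 25}

Subsets containing 11 (4 total): {11}, {11, 12}, {11, 25}, {11, 12, 25}


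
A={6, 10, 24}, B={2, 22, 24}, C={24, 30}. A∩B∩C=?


A ∩ B = {24}
(A ∩ B) ∩ C = {24}

A ∩ B ∩ C = {24}


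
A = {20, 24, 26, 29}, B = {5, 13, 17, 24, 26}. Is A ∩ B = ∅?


Disjoint means A ∩ B = ∅.
A ∩ B = {24, 26}
A ∩ B ≠ ∅, so A and B are NOT disjoint.

No, A and B are not disjoint (A ∩ B = {24, 26})


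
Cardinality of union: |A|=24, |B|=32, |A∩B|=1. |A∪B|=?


|A ∪ B| = |A| + |B| - |A ∩ B|
= 24 + 32 - 1
= 55

|A ∪ B| = 55


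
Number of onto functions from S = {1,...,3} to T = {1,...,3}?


n = |S| = 3, k = |T| = 3. Surjections via inclusion-exclusion:
S(n,k) = Σ(-1)^i × C(k,i) × (k-i)^n, i=0 to k
i=0: (-1)^0×C(3,0)×3^3 = 27
i=1: (-1)^1×C(3,1)×2^3 = -24
i=2: (-1)^2×C(3,2)×1^3 = 3
i=3: (-1)^3×C(3,3)×0^3 = 0
Total = 6

Number of surjections = 6


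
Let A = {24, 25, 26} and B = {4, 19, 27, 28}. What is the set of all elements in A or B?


A ∪ B = all elements in A or B (or both)
A = {24, 25, 26}
B = {4, 19, 27, 28}
A ∪ B = {4, 19, 24, 25, 26, 27, 28}

A ∪ B = {4, 19, 24, 25, 26, 27, 28}


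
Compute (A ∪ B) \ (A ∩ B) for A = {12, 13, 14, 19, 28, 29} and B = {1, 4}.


A △ B = (A \ B) ∪ (B \ A) = elements in exactly one of A or B
A \ B = {12, 13, 14, 19, 28, 29}
B \ A = {1, 4}
A △ B = {1, 4, 12, 13, 14, 19, 28, 29}

A △ B = {1, 4, 12, 13, 14, 19, 28, 29}


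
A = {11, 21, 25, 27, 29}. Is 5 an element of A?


A = {11, 21, 25, 27, 29}
Checking if 5 is in A
5 is not in A → False

5 ∉ A


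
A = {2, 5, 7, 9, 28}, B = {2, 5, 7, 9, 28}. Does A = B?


Two sets are equal iff they have exactly the same elements.
A = {2, 5, 7, 9, 28}
B = {2, 5, 7, 9, 28}
Same elements → A = B

Yes, A = B


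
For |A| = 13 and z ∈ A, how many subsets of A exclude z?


Subsets of A avoiding z are subsets of A \ {z}, which has 12 elements.
Count = 2^(n-1) = 2^12
= 4096

Number of subsets avoiding z = 4096


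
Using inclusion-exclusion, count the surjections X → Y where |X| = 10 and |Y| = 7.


n = |X| = 10, k = |Y| = 7. Surjections via inclusion-exclusion:
S(n,k) = Σ(-1)^i × C(k,i) × (k-i)^n, i=0 to k
i=0: (-1)^0×C(7,0)×7^10 = 282475249
i=1: (-1)^1×C(7,1)×6^10 = -423263232
i=2: (-1)^2×C(7,2)×5^10 = 205078125
i=3: (-1)^3×C(7,3)×4^10 = -36700160
i=4: (-1)^4×C(7,4)×3^10 = 2066715
i=5: (-1)^5×C(7,5)×2^10 = -21504
i=6: (-1)^6×C(7,6)×1^10 = 7
i=7: (-1)^7×C(7,7)×0^10 = 0
Total = 29635200

Number of surjections = 29635200


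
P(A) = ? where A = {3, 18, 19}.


|A| = 3, so |P(A)| = 2^3 = 8
Enumerate subsets by cardinality (0 to 3):
∅, {3}, {18}, {19}, {3, 18}, {3, 19}, {18, 19}, {3, 18, 19}

P(A) has 8 subsets: ∅, {3}, {18}, {19}, {3, 18}, {3, 19}, {18, 19}, {3, 18, 19}


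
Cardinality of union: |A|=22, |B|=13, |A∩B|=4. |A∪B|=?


|A ∪ B| = |A| + |B| - |A ∩ B|
= 22 + 13 - 4
= 31

|A ∪ B| = 31


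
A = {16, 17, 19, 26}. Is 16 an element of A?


A = {16, 17, 19, 26}
Checking if 16 is in A
16 is in A → True

16 ∈ A


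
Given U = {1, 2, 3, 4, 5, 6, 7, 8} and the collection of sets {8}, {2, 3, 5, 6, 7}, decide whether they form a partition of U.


A partition requires: (1) non-empty parts, (2) pairwise disjoint, (3) union = U
Parts: {8}, {2, 3, 5, 6, 7}
Union of parts: {2, 3, 5, 6, 7, 8}
U = {1, 2, 3, 4, 5, 6, 7, 8}
All non-empty? True
Pairwise disjoint? True
Covers U? False

No, not a valid partition


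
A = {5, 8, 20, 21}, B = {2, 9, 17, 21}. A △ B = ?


A △ B = (A \ B) ∪ (B \ A) = elements in exactly one of A or B
A \ B = {5, 8, 20}
B \ A = {2, 9, 17}
A △ B = {2, 5, 8, 9, 17, 20}

A △ B = {2, 5, 8, 9, 17, 20}


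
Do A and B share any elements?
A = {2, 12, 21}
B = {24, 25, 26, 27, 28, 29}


Disjoint means A ∩ B = ∅.
A ∩ B = ∅
A ∩ B = ∅, so A and B are disjoint.

No — A and B share no elements (A ∩ B = ∅), so they are disjoint


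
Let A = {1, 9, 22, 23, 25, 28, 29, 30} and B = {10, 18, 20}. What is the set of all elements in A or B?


A ∪ B = all elements in A or B (or both)
A = {1, 9, 22, 23, 25, 28, 29, 30}
B = {10, 18, 20}
A ∪ B = {1, 9, 10, 18, 20, 22, 23, 25, 28, 29, 30}

A ∪ B = {1, 9, 10, 18, 20, 22, 23, 25, 28, 29, 30}


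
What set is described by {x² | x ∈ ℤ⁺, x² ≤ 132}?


Checking each candidate:
Condition: positive perfect squares ≤ 132
Result = {1, 4, 9, 16, 25, 36, 49, 64, 81, 100, 121}

{1, 4, 9, 16, 25, 36, 49, 64, 81, 100, 121}


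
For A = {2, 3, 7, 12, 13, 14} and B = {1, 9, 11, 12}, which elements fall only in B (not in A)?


A = {2, 3, 7, 12, 13, 14}
B = {1, 9, 11, 12}
Region: only in B (not in A)
Elements: {1, 9, 11}

Elements only in B (not in A): {1, 9, 11}


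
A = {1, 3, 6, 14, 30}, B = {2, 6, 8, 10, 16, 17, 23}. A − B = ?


A \ B = elements in A but not in B
A = {1, 3, 6, 14, 30}
B = {2, 6, 8, 10, 16, 17, 23}
Remove from A any elements in B
A \ B = {1, 3, 14, 30}

A \ B = {1, 3, 14, 30}


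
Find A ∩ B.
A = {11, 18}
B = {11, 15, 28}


A ∩ B = elements in both A and B
A = {11, 18}
B = {11, 15, 28}
A ∩ B = {11}

A ∩ B = {11}


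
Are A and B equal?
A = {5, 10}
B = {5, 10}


Two sets are equal iff they have exactly the same elements.
A = {5, 10}
B = {5, 10}
Same elements → A = B

Yes, A = B


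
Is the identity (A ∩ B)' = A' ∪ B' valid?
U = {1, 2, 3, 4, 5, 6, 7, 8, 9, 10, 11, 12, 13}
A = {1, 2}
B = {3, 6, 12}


LHS: A ∩ B = ∅
(A ∩ B)' = U \ (A ∩ B) = {1, 2, 3, 4, 5, 6, 7, 8, 9, 10, 11, 12, 13}
A' = {3, 4, 5, 6, 7, 8, 9, 10, 11, 12, 13}, B' = {1, 2, 4, 5, 7, 8, 9, 10, 11, 13}
Claimed RHS: A' ∪ B' = {1, 2, 3, 4, 5, 6, 7, 8, 9, 10, 11, 12, 13}
Identity is VALID: LHS = RHS = {1, 2, 3, 4, 5, 6, 7, 8, 9, 10, 11, 12, 13} ✓

Identity is valid. (A ∩ B)' = A' ∪ B' = {1, 2, 3, 4, 5, 6, 7, 8, 9, 10, 11, 12, 13}


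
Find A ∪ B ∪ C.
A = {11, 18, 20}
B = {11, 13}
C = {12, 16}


A ∪ B = {11, 13, 18, 20}
(A ∪ B) ∪ C = {11, 12, 13, 16, 18, 20}

A ∪ B ∪ C = {11, 12, 13, 16, 18, 20}


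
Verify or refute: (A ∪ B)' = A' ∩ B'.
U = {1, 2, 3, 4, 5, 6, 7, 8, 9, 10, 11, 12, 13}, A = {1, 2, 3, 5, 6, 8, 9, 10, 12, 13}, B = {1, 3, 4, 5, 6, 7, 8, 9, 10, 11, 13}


LHS: A ∪ B = {1, 2, 3, 4, 5, 6, 7, 8, 9, 10, 11, 12, 13}
(A ∪ B)' = U \ (A ∪ B) = ∅
A' = {4, 7, 11}, B' = {2, 12}
Claimed RHS: A' ∩ B' = ∅
Identity is VALID: LHS = RHS = ∅ ✓

Identity is valid. (A ∪ B)' = A' ∩ B' = ∅


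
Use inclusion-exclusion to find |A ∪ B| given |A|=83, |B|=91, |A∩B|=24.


|A ∪ B| = |A| + |B| - |A ∩ B|
= 83 + 91 - 24
= 150

|A ∪ B| = 150


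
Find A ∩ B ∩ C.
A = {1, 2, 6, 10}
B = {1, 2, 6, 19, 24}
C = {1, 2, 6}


A ∩ B = {1, 2, 6}
(A ∩ B) ∩ C = {1, 2, 6}

A ∩ B ∩ C = {1, 2, 6}


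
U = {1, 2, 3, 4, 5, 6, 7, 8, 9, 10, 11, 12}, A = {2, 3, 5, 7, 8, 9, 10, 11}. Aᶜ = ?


Aᶜ = U \ A = elements in U but not in A
U = {1, 2, 3, 4, 5, 6, 7, 8, 9, 10, 11, 12}
A = {2, 3, 5, 7, 8, 9, 10, 11}
Aᶜ = {1, 4, 6, 12}

Aᶜ = {1, 4, 6, 12}


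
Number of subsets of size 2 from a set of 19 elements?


C(n,k) = n! / (k!(n-k)!)
C(19,2) = 19! / (2!17!)
= 171

C(19,2) = 171


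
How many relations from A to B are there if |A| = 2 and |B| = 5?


A relation from A to B is any subset of A × B.
|A × B| = 2 × 5 = 10
# relations = 2^|A × B| = 2^10 = 1024

Number of relations = 1024


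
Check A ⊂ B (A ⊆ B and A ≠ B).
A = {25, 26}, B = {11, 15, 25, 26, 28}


A ⊂ B requires: A ⊆ B AND A ≠ B.
A ⊆ B? Yes
A = B? No
A ⊂ B: Yes (A is a proper subset of B)

Yes, A ⊂ B


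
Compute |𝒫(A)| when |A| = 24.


Number of subsets = 2^n
= 2^24
= 16777216

|P(A)| = 16777216


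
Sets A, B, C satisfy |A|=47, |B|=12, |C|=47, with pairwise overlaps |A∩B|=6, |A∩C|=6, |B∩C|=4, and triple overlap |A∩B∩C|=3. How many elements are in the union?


|A∪B∪C| = |A|+|B|+|C| - |A∩B|-|A∩C|-|B∩C| + |A∩B∩C|
= 47+12+47 - 6-6-4 + 3
= 106 - 16 + 3
= 93

|A ∪ B ∪ C| = 93


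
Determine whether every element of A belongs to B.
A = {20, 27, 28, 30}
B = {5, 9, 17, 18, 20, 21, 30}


A ⊆ B means every element of A is in B.
Elements in A not in B: {27, 28}
So A ⊄ B.

No, A ⊄ B


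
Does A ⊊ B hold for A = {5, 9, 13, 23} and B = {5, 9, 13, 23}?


A ⊂ B requires: A ⊆ B AND A ≠ B.
A ⊆ B? Yes
A = B? Yes
A = B, so A is not a PROPER subset.

No, A is not a proper subset of B


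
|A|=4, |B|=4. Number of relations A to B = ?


A relation from A to B is any subset of A × B.
|A × B| = 4 × 4 = 16
# relations = 2^|A × B| = 2^16 = 65536

Number of relations = 65536


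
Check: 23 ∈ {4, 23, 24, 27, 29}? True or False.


A = {4, 23, 24, 27, 29}
Checking if 23 is in A
23 is in A → True

23 ∈ A


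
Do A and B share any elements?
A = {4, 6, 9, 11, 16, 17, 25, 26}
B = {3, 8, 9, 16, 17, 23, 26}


Disjoint means A ∩ B = ∅.
A ∩ B = {9, 16, 17, 26}
A ∩ B ≠ ∅, so A and B are NOT disjoint.

Yes — A and B share the element(s) of A ∩ B = {9, 16, 17, 26}, so they are not disjoint


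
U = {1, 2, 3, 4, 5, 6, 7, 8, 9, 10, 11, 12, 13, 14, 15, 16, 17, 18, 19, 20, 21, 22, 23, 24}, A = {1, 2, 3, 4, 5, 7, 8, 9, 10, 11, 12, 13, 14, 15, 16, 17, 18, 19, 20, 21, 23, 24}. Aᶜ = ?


Aᶜ = U \ A = elements in U but not in A
U = {1, 2, 3, 4, 5, 6, 7, 8, 9, 10, 11, 12, 13, 14, 15, 16, 17, 18, 19, 20, 21, 22, 23, 24}
A = {1, 2, 3, 4, 5, 7, 8, 9, 10, 11, 12, 13, 14, 15, 16, 17, 18, 19, 20, 21, 23, 24}
Aᶜ = {6, 22}

Aᶜ = {6, 22}


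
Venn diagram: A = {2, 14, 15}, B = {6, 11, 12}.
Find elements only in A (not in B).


A = {2, 14, 15}
B = {6, 11, 12}
Region: only in A (not in B)
Elements: {2, 14, 15}

Elements only in A (not in B): {2, 14, 15}


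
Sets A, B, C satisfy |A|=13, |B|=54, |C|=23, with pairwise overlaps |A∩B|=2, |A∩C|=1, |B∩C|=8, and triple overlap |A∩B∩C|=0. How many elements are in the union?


|A∪B∪C| = |A|+|B|+|C| - |A∩B|-|A∩C|-|B∩C| + |A∩B∩C|
= 13+54+23 - 2-1-8 + 0
= 90 - 11 + 0
= 79

|A ∪ B ∪ C| = 79


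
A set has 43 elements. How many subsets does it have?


Number of subsets = 2^n
= 2^43
= 8796093022208

|P(A)| = 8796093022208


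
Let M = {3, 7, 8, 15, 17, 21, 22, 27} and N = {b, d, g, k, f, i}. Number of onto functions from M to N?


n = |M| = 8, k = |N| = 6. Surjections via inclusion-exclusion:
S(n,k) = Σ(-1)^i × C(k,i) × (k-i)^n, i=0 to k
i=0: (-1)^0×C(6,0)×6^8 = 1679616
i=1: (-1)^1×C(6,1)×5^8 = -2343750
i=2: (-1)^2×C(6,2)×4^8 = 983040
i=3: (-1)^3×C(6,3)×3^8 = -131220
i=4: (-1)^4×C(6,4)×2^8 = 3840
i=5: (-1)^5×C(6,5)×1^8 = -6
i=6: (-1)^6×C(6,6)×0^8 = 0
Total = 191520

Number of surjections = 191520


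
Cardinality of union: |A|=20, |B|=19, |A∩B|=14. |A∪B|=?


|A ∪ B| = |A| + |B| - |A ∩ B|
= 20 + 19 - 14
= 25

|A ∪ B| = 25


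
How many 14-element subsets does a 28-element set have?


C(n,k) = n! / (k!(n-k)!)
C(28,14) = 28! / (14!14!)
= 40116600

C(28,14) = 40116600


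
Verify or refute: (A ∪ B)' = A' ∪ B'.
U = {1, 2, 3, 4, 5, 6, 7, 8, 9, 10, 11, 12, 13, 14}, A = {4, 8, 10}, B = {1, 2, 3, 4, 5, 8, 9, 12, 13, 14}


LHS: A ∪ B = {1, 2, 3, 4, 5, 8, 9, 10, 12, 13, 14}
(A ∪ B)' = U \ (A ∪ B) = {6, 7, 11}
A' = {1, 2, 3, 5, 6, 7, 9, 11, 12, 13, 14}, B' = {6, 7, 10, 11}
Claimed RHS: A' ∪ B' = {1, 2, 3, 5, 6, 7, 9, 10, 11, 12, 13, 14}
Identity is INVALID: LHS = {6, 7, 11} but the RHS claimed here equals {1, 2, 3, 5, 6, 7, 9, 10, 11, 12, 13, 14}. The correct form is (A ∪ B)' = A' ∩ B'.

Identity is invalid: (A ∪ B)' = {6, 7, 11} but A' ∪ B' = {1, 2, 3, 5, 6, 7, 9, 10, 11, 12, 13, 14}. The correct De Morgan law is (A ∪ B)' = A' ∩ B'.


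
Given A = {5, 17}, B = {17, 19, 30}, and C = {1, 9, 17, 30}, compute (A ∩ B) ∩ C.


A ∩ B = {17}
(A ∩ B) ∩ C = {17}

A ∩ B ∩ C = {17}


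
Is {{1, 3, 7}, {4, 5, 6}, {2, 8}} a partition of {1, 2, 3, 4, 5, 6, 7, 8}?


A partition requires: (1) non-empty parts, (2) pairwise disjoint, (3) union = U
Parts: {1, 3, 7}, {4, 5, 6}, {2, 8}
Union of parts: {1, 2, 3, 4, 5, 6, 7, 8}
U = {1, 2, 3, 4, 5, 6, 7, 8}
All non-empty? True
Pairwise disjoint? True
Covers U? True

Yes, valid partition


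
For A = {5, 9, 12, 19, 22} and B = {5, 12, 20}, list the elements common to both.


A ∩ B = elements in both A and B
A = {5, 9, 12, 19, 22}
B = {5, 12, 20}
A ∩ B = {5, 12}

A ∩ B = {5, 12}


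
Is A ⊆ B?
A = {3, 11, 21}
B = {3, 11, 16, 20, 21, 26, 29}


A ⊆ B means every element of A is in B.
All elements of A are in B.
So A ⊆ B.

Yes, A ⊆ B


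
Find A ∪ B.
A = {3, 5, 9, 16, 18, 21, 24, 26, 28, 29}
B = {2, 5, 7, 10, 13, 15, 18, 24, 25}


A ∪ B = all elements in A or B (or both)
A = {3, 5, 9, 16, 18, 21, 24, 26, 28, 29}
B = {2, 5, 7, 10, 13, 15, 18, 24, 25}
A ∪ B = {2, 3, 5, 7, 9, 10, 13, 15, 16, 18, 21, 24, 25, 26, 28, 29}

A ∪ B = {2, 3, 5, 7, 9, 10, 13, 15, 16, 18, 21, 24, 25, 26, 28, 29}


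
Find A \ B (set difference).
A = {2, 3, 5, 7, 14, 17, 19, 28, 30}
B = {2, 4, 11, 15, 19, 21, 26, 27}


A \ B = elements in A but not in B
A = {2, 3, 5, 7, 14, 17, 19, 28, 30}
B = {2, 4, 11, 15, 19, 21, 26, 27}
Remove from A any elements in B
A \ B = {3, 5, 7, 14, 17, 28, 30}

A \ B = {3, 5, 7, 14, 17, 28, 30}


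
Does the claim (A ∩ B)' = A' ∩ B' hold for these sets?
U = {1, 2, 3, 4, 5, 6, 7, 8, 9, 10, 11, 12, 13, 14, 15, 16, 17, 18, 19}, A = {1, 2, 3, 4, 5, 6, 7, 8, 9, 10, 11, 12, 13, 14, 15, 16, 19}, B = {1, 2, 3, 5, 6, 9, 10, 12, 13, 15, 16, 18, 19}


LHS: A ∩ B = {1, 2, 3, 5, 6, 9, 10, 12, 13, 15, 16, 19}
(A ∩ B)' = U \ (A ∩ B) = {4, 7, 8, 11, 14, 17, 18}
A' = {17, 18}, B' = {4, 7, 8, 11, 14, 17}
Claimed RHS: A' ∩ B' = {17}
Identity is INVALID: LHS = {4, 7, 8, 11, 14, 17, 18} but the RHS claimed here equals {17}. The correct form is (A ∩ B)' = A' ∪ B'.

Identity is invalid: (A ∩ B)' = {4, 7, 8, 11, 14, 17, 18} but A' ∩ B' = {17}. The correct De Morgan law is (A ∩ B)' = A' ∪ B'.


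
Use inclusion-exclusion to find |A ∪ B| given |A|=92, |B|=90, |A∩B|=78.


|A ∪ B| = |A| + |B| - |A ∩ B|
= 92 + 90 - 78
= 104

|A ∪ B| = 104


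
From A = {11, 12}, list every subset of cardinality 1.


|A| = 2, so A has C(2,1) = 2 subsets of size 1.
Enumerate by choosing 1 elements from A at a time:
{11}, {12}

1-element subsets (2 total): {11}, {12}


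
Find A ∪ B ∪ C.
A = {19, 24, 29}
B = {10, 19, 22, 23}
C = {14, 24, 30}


A ∪ B = {10, 19, 22, 23, 24, 29}
(A ∪ B) ∪ C = {10, 14, 19, 22, 23, 24, 29, 30}

A ∪ B ∪ C = {10, 14, 19, 22, 23, 24, 29, 30}


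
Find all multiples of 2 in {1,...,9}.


Checking each candidate:
Condition: multiples of 2 in {1,...,9}
Result = {2, 4, 6, 8}

{2, 4, 6, 8}


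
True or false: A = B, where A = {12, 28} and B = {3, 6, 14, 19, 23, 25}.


Two sets are equal iff they have exactly the same elements.
A = {12, 28}
B = {3, 6, 14, 19, 23, 25}
Differences: {3, 6, 12, 14, 19, 23, 25, 28}
A ≠ B

No, A ≠ B


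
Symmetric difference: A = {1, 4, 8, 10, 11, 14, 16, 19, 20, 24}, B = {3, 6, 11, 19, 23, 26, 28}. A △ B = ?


A △ B = (A \ B) ∪ (B \ A) = elements in exactly one of A or B
A \ B = {1, 4, 8, 10, 14, 16, 20, 24}
B \ A = {3, 6, 23, 26, 28}
A △ B = {1, 3, 4, 6, 8, 10, 14, 16, 20, 23, 24, 26, 28}

A △ B = {1, 3, 4, 6, 8, 10, 14, 16, 20, 23, 24, 26, 28}


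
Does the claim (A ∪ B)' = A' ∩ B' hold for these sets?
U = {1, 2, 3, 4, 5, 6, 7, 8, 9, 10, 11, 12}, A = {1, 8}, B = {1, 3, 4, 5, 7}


LHS: A ∪ B = {1, 3, 4, 5, 7, 8}
(A ∪ B)' = U \ (A ∪ B) = {2, 6, 9, 10, 11, 12}
A' = {2, 3, 4, 5, 6, 7, 9, 10, 11, 12}, B' = {2, 6, 8, 9, 10, 11, 12}
Claimed RHS: A' ∩ B' = {2, 6, 9, 10, 11, 12}
Identity is VALID: LHS = RHS = {2, 6, 9, 10, 11, 12} ✓

Identity is valid. (A ∪ B)' = A' ∩ B' = {2, 6, 9, 10, 11, 12}


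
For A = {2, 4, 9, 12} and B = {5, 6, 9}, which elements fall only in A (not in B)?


A = {2, 4, 9, 12}
B = {5, 6, 9}
Region: only in A (not in B)
Elements: {2, 4, 12}

Elements only in A (not in B): {2, 4, 12}


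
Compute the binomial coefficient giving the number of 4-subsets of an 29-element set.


C(n,k) = n! / (k!(n-k)!)
C(29,4) = 29! / (4!25!)
= 23751

C(29,4) = 23751


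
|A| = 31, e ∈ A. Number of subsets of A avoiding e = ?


Subsets of A avoiding e are subsets of A \ {e}, which has 30 elements.
Count = 2^(n-1) = 2^30
= 1073741824

Number of subsets avoiding e = 1073741824


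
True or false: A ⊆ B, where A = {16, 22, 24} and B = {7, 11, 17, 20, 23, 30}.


A ⊆ B means every element of A is in B.
Elements in A not in B: {16, 22, 24}
So A ⊄ B.

No, A ⊄ B
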